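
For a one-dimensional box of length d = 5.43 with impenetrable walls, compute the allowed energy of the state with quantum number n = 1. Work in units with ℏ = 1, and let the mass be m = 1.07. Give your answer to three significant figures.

The infinite-well eigenfunctions ψ_n = √(2/d) sin(nπx/d) vanish at both walls, giving E_n = n²π²ℏ²/(2md²).
E_1 = 1² × π² / (2 × 1.07 × 5.43²) = 0.1564.

E = 0.156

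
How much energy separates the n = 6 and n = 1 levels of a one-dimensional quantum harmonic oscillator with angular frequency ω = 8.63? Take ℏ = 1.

ΔE = 43.2

E_n = ℏω(n + ½), so ΔE = (6 − 1) ℏω = 5 × 8.63 = 43.15.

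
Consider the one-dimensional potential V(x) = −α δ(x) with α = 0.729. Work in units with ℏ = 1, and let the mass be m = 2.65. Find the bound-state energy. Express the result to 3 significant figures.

E = -0.704

The bound state is ψ(x) = √κ e^{−κ|x|}. The derivative jump ψ'(0⁺) − ψ'(0⁻) = −(2mα/ℏ²)ψ(0) fixes κ = mα/ℏ² = 1.932.
Then E = −ℏ²κ²/(2m) = −mα²/(2ℏ²) = -0.7042.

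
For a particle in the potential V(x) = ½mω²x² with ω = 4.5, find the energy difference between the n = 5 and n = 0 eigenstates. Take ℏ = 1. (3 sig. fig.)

E_n = ℏω(n + ½), so ΔE = (5 − 0) ℏω = 5 × 4.5 = 22.50.

ΔE = 22.5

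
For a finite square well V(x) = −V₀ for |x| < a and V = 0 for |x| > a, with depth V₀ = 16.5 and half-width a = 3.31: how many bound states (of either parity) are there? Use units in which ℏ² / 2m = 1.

N = 9

The dimensionless depth is z₀ = a√(2mV₀)/ℏ = 3.31 × √(16.50) = 13.45.
The even/odd transcendental equations gain one root per π/2 in z₀, giving N = 1 + ⌊2z₀/π⌋ = 1 + ⌊8.560⌋ = 9.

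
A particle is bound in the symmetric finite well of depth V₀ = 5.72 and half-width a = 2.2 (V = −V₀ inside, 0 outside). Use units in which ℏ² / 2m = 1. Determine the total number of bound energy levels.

Define the well-strength parameter z₀ = (a/ℏ)√(2mV₀) = 2.2 × √(2·0.5·5.72) = 5.262.
The even/odd transcendental equations gain one root per π/2 in z₀, giving N = 1 + ⌊2z₀/π⌋ = 1 + ⌊3.350⌋ = 4.

N = 4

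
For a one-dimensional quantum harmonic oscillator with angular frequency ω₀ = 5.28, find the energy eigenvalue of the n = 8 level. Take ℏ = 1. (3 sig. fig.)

E = 44.9

Using E_n = (n + ½)ℏω₀: E_8 = 8.5 × 5.28 = 44.88.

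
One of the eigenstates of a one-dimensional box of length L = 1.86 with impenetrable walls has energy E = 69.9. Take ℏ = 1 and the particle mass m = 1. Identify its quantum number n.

For an infinite well E_n = n²π²ℏ²/(2mL²), so n = (L/πℏ)√(2mE).
n = (1.86/π) × √(2 × 1 × 69.9) = 7.000 → n = 7.

n = 7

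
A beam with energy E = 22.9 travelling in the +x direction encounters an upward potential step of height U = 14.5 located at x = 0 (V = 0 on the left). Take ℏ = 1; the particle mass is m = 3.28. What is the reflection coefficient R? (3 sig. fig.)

R = 0.0603

The wavenumbers are k₁ = √(2mE)/ℏ = 12.26 on the left and k₂ = √(2m(E − U))/ℏ = 7.423 on the right.
Continuity of ψ and ψ′ at the step yields the reflection amplitude r = (k₁ − k₂)/(k₁ + k₂) = 0.2456; thus R = |r|² = 0.06032, T = 0.9397.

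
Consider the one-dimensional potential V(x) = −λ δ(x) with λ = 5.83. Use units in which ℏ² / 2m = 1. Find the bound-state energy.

For x ≠ 0 the bound state is ψ ∝ e^{−κ|x|}; integrating the TISE across the delta gives the cusp condition 2κ = 2mλ/ℏ², so κ = 2.915.
Then E = −ℏ²κ²/(2m) = −mλ²/(2ℏ²) = -8.497.

E = -8.50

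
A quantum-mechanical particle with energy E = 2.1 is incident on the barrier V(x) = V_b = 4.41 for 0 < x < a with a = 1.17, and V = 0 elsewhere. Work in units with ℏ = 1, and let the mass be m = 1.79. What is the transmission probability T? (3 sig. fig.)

E < V_b: inside the barrier ψ ∝ e^{±κx} with κ = √(2m(V_b − E))/ℏ = 2.876.
κa = 3.365, sinh(κa) = 14.44.
Matching ψ, ψ′ at both faces gives T = [1 + V_b² sinh²(κa) / (4E(V_b − E))]⁻¹ = 1/210.1 = 0.00476.

T = 0.00476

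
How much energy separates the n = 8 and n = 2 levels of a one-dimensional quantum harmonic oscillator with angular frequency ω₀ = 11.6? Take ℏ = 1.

E_n = ℏω₀(n + ½), so ΔE = (8 − 2) ℏω₀ = 6 × 11.6 = 69.60.

ΔE = 69.6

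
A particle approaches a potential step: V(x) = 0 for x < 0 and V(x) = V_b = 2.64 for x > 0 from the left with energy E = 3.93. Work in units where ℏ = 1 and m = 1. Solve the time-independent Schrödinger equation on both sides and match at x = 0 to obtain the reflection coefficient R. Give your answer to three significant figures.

R = 0.0737

The wavenumbers are k₁ = √(2mE)/ℏ = 2.804 on the left and k₂ = √(2m(E − V_b))/ℏ = 1.606 on the right.
Matching ψ and ψ′ at x = 0 gives r = (k₁ − k₂)/(k₁ + k₂), so R = r² = 0.07372 and T = 1 − R = 0.9263.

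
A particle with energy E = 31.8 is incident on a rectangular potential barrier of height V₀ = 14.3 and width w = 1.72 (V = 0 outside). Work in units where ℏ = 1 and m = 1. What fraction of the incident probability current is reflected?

Above the barrier the interior wavenumber is k₂ = √(2m(E − V₀))/ℏ = 5.916, giving phase k₂w = 10.18.
T = [1 + V₀² sin²(k₂w) / (4E(E − V₀))]⁻¹ = 1/1.043 = 0.959.
R = 1 − T = 0.0410.

R = 0.0410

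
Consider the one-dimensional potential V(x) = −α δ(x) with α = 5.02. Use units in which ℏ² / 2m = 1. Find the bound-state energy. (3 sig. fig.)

For x ≠ 0 the bound state is ψ ∝ e^{−κ|x|}; integrating the TISE across the delta gives the cusp condition 2κ = 2mα/ℏ², so κ = 2.510.
Then E = −ℏ²κ²/(2m) = −mα²/(2ℏ²) = -6.300.

E = -6.30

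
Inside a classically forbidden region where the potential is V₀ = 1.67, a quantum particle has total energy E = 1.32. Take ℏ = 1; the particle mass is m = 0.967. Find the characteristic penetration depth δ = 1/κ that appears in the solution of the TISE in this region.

Since E < V₀ the TISE in this region is ψ'' = κ²ψ with κ = √(2m(V₀ − E))/ℏ.
κ = √(2 × 0.967 × 0.35) = 0.8227. The penetration depth is δ = 1/κ = 1.22.

δ = 1.22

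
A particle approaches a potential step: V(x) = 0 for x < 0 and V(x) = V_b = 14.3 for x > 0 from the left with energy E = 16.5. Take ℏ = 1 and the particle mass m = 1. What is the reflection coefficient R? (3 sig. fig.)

R = 0.216

The wavenumbers are k₁ = √(2mE)/ℏ = 5.745 on the left and k₂ = √(2m(E − V_b))/ℏ = 2.098 on the right.
Continuity of ψ and ψ′ at the step yields the reflection amplitude r = (k₁ − k₂)/(k₁ + k₂) = 0.4650; thus R = |r|² = 0.2163, T = 0.7837.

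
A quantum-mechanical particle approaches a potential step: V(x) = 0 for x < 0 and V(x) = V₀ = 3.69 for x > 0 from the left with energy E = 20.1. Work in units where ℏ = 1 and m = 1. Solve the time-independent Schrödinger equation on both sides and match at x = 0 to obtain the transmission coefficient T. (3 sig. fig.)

On each side the TISE gives plane waves with k = √(2m(E − V))/ℏ: k₁ = √(2·1·20.1) = 6.340, k₂ = √(2·1·16.41) = 5.729.
Matching ψ and ψ′ at x = 0 gives r = (k₁ − k₂)/(k₁ + k₂), so R = r² = 0.002567 and T = 1 − R = 0.9974.

T = 0.997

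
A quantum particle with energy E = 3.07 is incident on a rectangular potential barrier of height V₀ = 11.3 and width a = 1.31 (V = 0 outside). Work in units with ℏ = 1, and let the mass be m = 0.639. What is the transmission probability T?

T = 0.000646

E < V₀: inside the barrier ψ ∝ e^{±κx} with κ = √(2m(V₀ − E))/ℏ = 3.243.
κa = 4.249, sinh(κa) = 34.99.
Matching ψ, ψ′ at both faces gives T = [1 + V₀² sinh²(κa) / (4E(V₀ − E))]⁻¹ = 1/1548 = 0.000646.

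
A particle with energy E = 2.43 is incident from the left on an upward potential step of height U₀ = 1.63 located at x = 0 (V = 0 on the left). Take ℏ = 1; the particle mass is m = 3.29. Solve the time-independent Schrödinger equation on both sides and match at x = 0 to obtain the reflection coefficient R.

The wavenumbers are k₁ = √(2mE)/ℏ = 3.999 on the left and k₂ = √(2m(E − U₀))/ℏ = 2.294 on the right.
Matching ψ and ψ′ at x = 0 gives r = (k₁ − k₂)/(k₁ + k₂), so R = r² = 0.07335 and T = 1 − R = 0.9267.

R = 0.0733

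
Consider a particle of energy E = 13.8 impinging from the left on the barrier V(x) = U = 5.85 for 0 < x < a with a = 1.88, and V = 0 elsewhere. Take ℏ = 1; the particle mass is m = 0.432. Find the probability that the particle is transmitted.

Above the barrier the interior wavenumber is k₂ = √(2m(E − U))/ℏ = 2.621, giving phase k₂a = 4.927.
T = [1 + U² sin²(k₂a) / (4E(E − U))]⁻¹ = 1/1.074 = 0.931.

T = 0.931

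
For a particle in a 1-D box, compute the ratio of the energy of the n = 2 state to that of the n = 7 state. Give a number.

0.0816327

E_n = n²π²ℏ²/(2mL²) so the ratio is n₂²/n₁² = 4/49 = 0.0816327.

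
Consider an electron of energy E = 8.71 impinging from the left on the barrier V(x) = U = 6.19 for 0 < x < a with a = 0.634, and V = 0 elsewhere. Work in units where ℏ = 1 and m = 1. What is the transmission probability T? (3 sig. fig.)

T = 0.701

Above the barrier the interior wavenumber is k₂ = √(2m(E − U))/ℏ = 2.245, giving phase k₂a = 1.423.
T = [1 + U² sin²(k₂a) / (4E(E − U))]⁻¹ = 1/1.427 = 0.701.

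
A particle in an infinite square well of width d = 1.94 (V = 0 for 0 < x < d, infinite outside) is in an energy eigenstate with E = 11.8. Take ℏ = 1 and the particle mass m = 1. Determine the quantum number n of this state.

n = 3

From E_n = n²π²ℏ²/(2md²) invert to n = √(2md²E)/(πℏ).
n = (1.94/π) × √(2 × 1 × 11.8) = 3.000 → n = 3.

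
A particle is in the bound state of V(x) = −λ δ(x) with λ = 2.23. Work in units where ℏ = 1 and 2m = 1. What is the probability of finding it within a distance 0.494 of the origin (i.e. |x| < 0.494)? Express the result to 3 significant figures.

The normalised bound state is ψ = √κ e^{−κ|x|} with κ = mλ/ℏ² = 1.115.
P(|x| < d) = ∫_{−d}^{d} κ e^{−2κ|x|} dx = 1 − e^{−2κd} = 1 − e^{−1.102} = 0.6677.

P = 0.668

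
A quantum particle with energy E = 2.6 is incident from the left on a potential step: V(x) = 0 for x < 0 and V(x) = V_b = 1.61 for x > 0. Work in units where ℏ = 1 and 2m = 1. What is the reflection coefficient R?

R = 0.0561

The wavenumbers are k₁ = √(2mE)/ℏ = 1.612 on the left and k₂ = √(2m(E − V_b))/ℏ = 0.9950 on the right.
Matching ψ and ψ′ at x = 0 gives r = (k₁ − k₂)/(k₁ + k₂), so R = r² = 0.05608 and T = 1 − R = 0.9439.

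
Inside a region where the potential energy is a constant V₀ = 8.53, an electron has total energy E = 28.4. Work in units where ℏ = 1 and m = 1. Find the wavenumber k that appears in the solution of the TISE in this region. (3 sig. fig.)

With E > V₀ the solution is oscillatory, ψ ∝ e^{±ikx} with k = √(2m(E − V₀))/ℏ.
k = √(2 × 1 × 19.87) = 6.304.

k = 6.30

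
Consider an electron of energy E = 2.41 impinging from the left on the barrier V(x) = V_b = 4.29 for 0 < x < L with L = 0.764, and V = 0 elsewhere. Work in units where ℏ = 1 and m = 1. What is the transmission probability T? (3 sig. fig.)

T = 0.185

E < V_b: inside the barrier ψ ∝ e^{±κx} with κ = √(2m(V_b − E))/ℏ = 1.939.
κL = 1.481, sinh(κL) = 2.086.
Matching ψ, ψ′ at both faces gives T = [1 + V_b² sinh²(κL) / (4E(V_b − E))]⁻¹ = 1/5.419 = 0.185.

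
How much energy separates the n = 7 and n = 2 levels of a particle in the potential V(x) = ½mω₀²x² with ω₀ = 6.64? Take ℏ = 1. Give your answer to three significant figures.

E_n = ℏω₀(n + ½), so ΔE = (7 − 2) ℏω₀ = 5 × 6.64 = 33.20.

ΔE = 33.2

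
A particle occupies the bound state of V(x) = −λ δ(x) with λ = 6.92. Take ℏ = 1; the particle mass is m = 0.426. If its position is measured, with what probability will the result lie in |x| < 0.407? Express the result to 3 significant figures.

The normalised bound state is ψ = √κ e^{−κ|x|} with κ = mλ/ℏ² = 2.948.
P(|x| < d) = ∫_{−d}^{d} κ e^{−2κ|x|} dx = 1 − e^{−2κd} = 1 − e^{−2.400} = 0.9092.

P = 0.909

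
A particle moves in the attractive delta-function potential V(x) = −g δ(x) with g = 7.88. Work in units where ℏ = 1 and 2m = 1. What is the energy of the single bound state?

E = -15.5

For x ≠ 0 the bound state is ψ ∝ e^{−κ|x|}; integrating the TISE across the delta gives the cusp condition 2κ = 2mg/ℏ², so κ = 3.940.
Then E = −ℏ²κ²/(2m) = −mg²/(2ℏ²) = -15.52.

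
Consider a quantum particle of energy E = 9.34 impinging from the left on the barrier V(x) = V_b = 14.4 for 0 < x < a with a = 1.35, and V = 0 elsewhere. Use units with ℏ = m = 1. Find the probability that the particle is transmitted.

T = 0.000678

Since E < V_b the interior solution is evanescent with decay constant κ = √(2m(V_b − E))/ℏ = 3.181.
κa = 4.295, sinh(κa) = 36.65.
The exact tunnelling result is T⁻¹ = 1 + V_b² sinh²(κa) / [4E(V_b − E)] = 1474, so T = 0.000678.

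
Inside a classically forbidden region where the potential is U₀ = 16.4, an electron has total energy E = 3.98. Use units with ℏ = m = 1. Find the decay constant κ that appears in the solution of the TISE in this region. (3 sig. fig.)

κ = 4.98

Since E < U₀ the TISE in this region is ψ'' = κ²ψ with κ = √(2m(U₀ − E))/ℏ.
κ = √(2 × 1 × 12.42) = 4.984.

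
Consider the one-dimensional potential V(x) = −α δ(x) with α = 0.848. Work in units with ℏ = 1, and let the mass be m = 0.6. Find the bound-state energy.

The bound state is ψ(x) = √κ e^{−κ|x|}. The derivative jump ψ'(0⁺) − ψ'(0⁻) = −(2mα/ℏ²)ψ(0) fixes κ = mα/ℏ² = 0.5088.
Then E = −ℏ²κ²/(2m) = −mα²/(2ℏ²) = -0.2157.

E = -0.216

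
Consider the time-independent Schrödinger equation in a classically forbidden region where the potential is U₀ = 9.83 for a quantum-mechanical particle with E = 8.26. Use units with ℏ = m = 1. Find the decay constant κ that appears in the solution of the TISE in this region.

κ = 1.77

Since E < U₀ the TISE in this region is ψ'' = κ²ψ with κ = √(2m(U₀ − E))/ℏ.
κ = √(2 × 1 × 1.57) = 1.772.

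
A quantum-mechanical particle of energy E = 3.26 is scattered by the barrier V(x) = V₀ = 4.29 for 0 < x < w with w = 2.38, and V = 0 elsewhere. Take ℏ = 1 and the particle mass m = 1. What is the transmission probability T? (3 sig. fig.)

T = 0.00315

Since E < V₀ the interior solution is evanescent with decay constant κ = √(2m(V₀ − E))/ℏ = 1.435.
κw = 3.416, sinh(κw) = 15.21.
The exact tunnelling result is T⁻¹ = 1 + V₀² sinh²(κw) / [4E(V₀ − E)] = 317.8, so T = 0.00315.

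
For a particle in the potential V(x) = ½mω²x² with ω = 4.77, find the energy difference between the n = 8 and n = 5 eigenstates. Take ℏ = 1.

ΔE = 14.3

E_n = ℏω(n + ½), so ΔE = (8 − 5) ℏω = 3 × 4.77 = 14.31.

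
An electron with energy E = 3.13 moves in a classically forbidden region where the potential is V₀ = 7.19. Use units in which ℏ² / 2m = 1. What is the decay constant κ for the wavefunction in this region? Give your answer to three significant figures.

κ = 2.01

Since E < V₀ the TISE in this region is ψ'' = κ²ψ with κ = √(2m(V₀ − E))/ℏ.
κ = √(2 × 0.5 × 4.06) = 2.015.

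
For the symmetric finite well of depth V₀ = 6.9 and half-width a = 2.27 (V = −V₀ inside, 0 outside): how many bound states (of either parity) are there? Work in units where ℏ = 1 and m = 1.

N = 6

Define the well-strength parameter z₀ = (a/ℏ)√(2mV₀) = 2.27 × √(2·1·6.9) = 8.433.
The even/odd transcendental equations gain one root per π/2 in z₀, giving N = 1 + ⌊2z₀/π⌋ = 1 + ⌊5.368⌋ = 6.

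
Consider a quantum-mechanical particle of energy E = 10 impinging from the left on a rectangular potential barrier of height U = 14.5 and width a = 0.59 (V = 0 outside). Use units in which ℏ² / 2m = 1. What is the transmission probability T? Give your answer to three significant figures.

E < U: inside the barrier ψ ∝ e^{±κx} with κ = √(2m(U − E))/ℏ = 2.121.
κa = 1.252, sinh(κa) = 1.605.
The exact tunnelling result is T⁻¹ = 1 + U² sinh²(κa) / [4E(U − E)] = 4.009, so T = 0.249.

T = 0.249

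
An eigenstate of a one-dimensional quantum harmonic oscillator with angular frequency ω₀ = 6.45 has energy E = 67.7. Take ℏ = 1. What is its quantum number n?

E_n = ℏω₀(n + ½) ⇒ n = E/(ℏω₀) − ½ = 67.7/6.45 − 0.5 = 9.996 → n = 10.

n = 10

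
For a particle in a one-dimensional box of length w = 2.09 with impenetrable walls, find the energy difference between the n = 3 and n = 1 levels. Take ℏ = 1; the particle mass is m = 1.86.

E_n = n²π²ℏ²/(2mw²), so ΔE = (3² − 1²) π²ℏ²/(2mw²).
ΔE = 8 × π² / (2 × 1.86 × 2.09²) = 4.859.

ΔE = 4.86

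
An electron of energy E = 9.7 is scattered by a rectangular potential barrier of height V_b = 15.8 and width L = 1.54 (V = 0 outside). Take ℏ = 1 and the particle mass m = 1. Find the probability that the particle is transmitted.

T = 0.0000807

E < V_b: inside the barrier ψ ∝ e^{±κx} with κ = √(2m(V_b − E))/ℏ = 3.493.
κL = 5.379, sinh(κL) = 108.4.
Matching ψ, ψ′ at both faces gives T = [1 + V_b² sinh²(κL) / (4E(V_b − E))]⁻¹ = 1/12390 = 0.0000807.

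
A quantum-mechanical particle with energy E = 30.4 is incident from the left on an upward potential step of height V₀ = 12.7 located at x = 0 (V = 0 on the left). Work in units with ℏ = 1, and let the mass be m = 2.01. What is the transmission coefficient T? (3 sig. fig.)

On each side the TISE gives plane waves with k = √(2m(E − V))/ℏ: k₁ = √(2·2.01·30.4) = 11.05, k₂ = √(2·2.01·17.7) = 8.435.
Matching ψ and ψ′ at x = 0 gives r = (k₁ − k₂)/(k₁ + k₂), so R = r² = 0.01806 and T = 1 − R = 0.9819.

T = 0.982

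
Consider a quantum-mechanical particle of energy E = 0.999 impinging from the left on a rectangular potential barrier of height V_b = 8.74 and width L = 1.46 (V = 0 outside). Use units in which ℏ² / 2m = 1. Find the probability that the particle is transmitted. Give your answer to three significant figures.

T = 0.000480

Since E < V_b the interior solution is evanescent with decay constant κ = √(2m(V_b − E))/ℏ = 2.782.
κL = 4.062, sinh(κL) = 29.04.
Matching ψ, ψ′ at both faces gives T = [1 + V_b² sinh²(κL) / (4E(V_b − E))]⁻¹ = 1/2083 = 0.000480.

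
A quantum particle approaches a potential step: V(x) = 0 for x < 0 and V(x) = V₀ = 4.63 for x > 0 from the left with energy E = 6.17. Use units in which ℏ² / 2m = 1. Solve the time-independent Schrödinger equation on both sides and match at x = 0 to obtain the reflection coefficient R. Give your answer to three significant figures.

R = 0.111

On each side the TISE gives plane waves with k = √(2m(E − V))/ℏ: k₁ = √(2·½·6.17) = 2.484, k₂ = √(2·½·1.54) = 1.241.
Continuity of ψ and ψ′ at the step yields the reflection amplitude r = (k₁ − k₂)/(k₁ + k₂) = 0.3337; thus R = |r|² = 0.1114, T = 0.8886.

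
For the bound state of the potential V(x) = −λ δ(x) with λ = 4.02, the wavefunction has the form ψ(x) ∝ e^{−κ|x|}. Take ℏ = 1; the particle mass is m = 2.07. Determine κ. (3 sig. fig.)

κ = 8.32

Integrating the TISE across x = 0 gives the cusp condition ψ'(0⁺) − ψ'(0⁻) = −(2mλ/ℏ²)ψ(0).
With ψ ∝ e^{−κ|x|} this yields −2κ = −2mλ/ℏ², so κ = mλ/ℏ² = 8.321.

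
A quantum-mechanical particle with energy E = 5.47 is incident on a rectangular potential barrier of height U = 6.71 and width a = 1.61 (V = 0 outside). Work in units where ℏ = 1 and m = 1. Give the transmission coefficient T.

E < U: inside the barrier ψ ∝ e^{±κx} with κ = √(2m(U − E))/ℏ = 1.575.
κa = 2.535, sinh(κa) = 6.271.
The exact tunnelling result is T⁻¹ = 1 + U² sinh²(κa) / [4E(U − E)] = 66.27, so T = 0.0151.

T = 0.0151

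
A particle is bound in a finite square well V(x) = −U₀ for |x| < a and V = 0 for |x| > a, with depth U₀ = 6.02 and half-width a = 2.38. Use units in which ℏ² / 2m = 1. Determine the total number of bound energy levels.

N = 4

Define the well-strength parameter z₀ = (a/ℏ)√(2mU₀) = 2.38 × √(2·0.5·6.02) = 5.839.
A new bound state (alternating even/odd) appears each time z₀ passes a multiple of π/2, so N = ⌊2z₀/π⌋ + 1 = ⌊3.718⌋ + 1 = 4.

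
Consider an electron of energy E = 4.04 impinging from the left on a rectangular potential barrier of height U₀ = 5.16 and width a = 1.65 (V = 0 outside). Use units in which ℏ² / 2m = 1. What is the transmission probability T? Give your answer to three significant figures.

E < U₀: inside the barrier ψ ∝ e^{±κx} with κ = √(2m(U₀ − E))/ℏ = 1.058.
κa = 1.746, sinh(κa) = 2.779.
The exact tunnelling result is T⁻¹ = 1 + U₀² sinh²(κa) / [4E(U₀ − E)] = 12.36, so T = 0.0809.

T = 0.0809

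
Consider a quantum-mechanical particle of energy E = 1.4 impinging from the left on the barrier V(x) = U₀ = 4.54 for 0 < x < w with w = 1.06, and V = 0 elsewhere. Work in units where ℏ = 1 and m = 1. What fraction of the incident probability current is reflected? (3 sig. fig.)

Since E < U₀ the interior solution is evanescent with decay constant κ = √(2m(U₀ − E))/ℏ = 2.506.
κw = 2.656, sinh(κw) = 7.087.
The exact tunnelling result is T⁻¹ = 1 + U₀² sinh²(κw) / [4E(U₀ − E)] = 59.87, so T = 0.0167.
R = 1 − T = 0.983.

R = 0.983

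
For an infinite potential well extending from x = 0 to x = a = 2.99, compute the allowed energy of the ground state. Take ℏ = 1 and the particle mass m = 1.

Requiring ψ(0) = ψ(a) = 0 quantises k = nπ/a, hence E_n = ℏ²k²/2m = n²π²ℏ²/(2ma²).
E_1 = 1² × π² / (2 × 1 × 2.99²) = 0.5520.

E = 0.552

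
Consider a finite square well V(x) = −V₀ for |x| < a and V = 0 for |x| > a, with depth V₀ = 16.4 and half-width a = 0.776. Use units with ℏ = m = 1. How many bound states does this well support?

N = 3

Define the well-strength parameter z₀ = (a/ℏ)√(2mV₀) = 0.776 × √(2·1·16.4) = 4.444.
A new bound state (alternating even/odd) appears each time z₀ passes a multiple of π/2, so N = ⌊2z₀/π⌋ + 1 = ⌊2.829⌋ + 1 = 3.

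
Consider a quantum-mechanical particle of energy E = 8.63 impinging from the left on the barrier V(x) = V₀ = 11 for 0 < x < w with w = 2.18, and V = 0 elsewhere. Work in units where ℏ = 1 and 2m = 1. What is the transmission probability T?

E < V₀: inside the barrier ψ ∝ e^{±κx} with κ = √(2m(V₀ − E))/ℏ = 1.539.
κw = 3.356, sinh(κw) = 14.32.
Matching ψ, ψ′ at both faces gives T = [1 + V₀² sinh²(κw) / (4E(V₀ − E))]⁻¹ = 1/304.3 = 0.00329.

T = 0.00329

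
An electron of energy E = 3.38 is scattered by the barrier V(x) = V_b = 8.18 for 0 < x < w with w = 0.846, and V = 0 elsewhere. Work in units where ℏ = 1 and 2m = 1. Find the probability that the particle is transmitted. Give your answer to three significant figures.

T = 0.0910

E < V_b: inside the barrier ψ ∝ e^{±κx} with κ = √(2m(V_b − E))/ℏ = 2.191.
κw = 1.853, sinh(κw) = 3.113.
The exact tunnelling result is T⁻¹ = 1 + V_b² sinh²(κw) / [4E(V_b − E)] = 10.99, so T = 0.0910.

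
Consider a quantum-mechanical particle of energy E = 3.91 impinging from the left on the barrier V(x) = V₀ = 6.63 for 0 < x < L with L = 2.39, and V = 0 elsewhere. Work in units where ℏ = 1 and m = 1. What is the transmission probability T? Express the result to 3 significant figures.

T = 0.0000557

E < V₀: inside the barrier ψ ∝ e^{±κx} with κ = √(2m(V₀ − E))/ℏ = 2.332.
κL = 5.574, sinh(κL) = 131.8.
The exact tunnelling result is T⁻¹ = 1 + V₀² sinh²(κL) / [4E(V₀ − E)] = 17950, so T = 0.0000557.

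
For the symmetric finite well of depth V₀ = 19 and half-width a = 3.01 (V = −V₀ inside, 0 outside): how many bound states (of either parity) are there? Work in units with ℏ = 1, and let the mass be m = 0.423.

N = 8

Define the well-strength parameter z₀ = (a/ℏ)√(2mV₀) = 3.01 × √(2·0.423·19) = 12.07.
The even/odd transcendental equations gain one root per π/2 in z₀, giving N = 1 + ⌊2z₀/π⌋ = 1 + ⌊7.683⌋ = 8.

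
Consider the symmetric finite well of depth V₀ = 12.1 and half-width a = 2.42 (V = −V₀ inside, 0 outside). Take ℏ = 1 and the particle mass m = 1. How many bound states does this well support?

The dimensionless depth is z₀ = a√(2mV₀)/ℏ = 2.42 × √(24.20) = 11.90.
The even/odd transcendental equations gain one root per π/2 in z₀, giving N = 1 + ⌊2z₀/π⌋ = 1 + ⌊7.579⌋ = 8.

N = 8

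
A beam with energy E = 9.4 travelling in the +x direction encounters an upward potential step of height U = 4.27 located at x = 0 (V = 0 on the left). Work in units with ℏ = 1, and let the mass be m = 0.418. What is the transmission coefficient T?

The wavenumbers are k₁ = √(2mE)/ℏ = 2.803 on the left and k₂ = √(2m(E − U))/ℏ = 2.071 on the right.
Matching ψ and ψ′ at x = 0 gives r = (k₁ − k₂)/(k₁ + k₂), so R = r² = 0.02258 and T = 1 − R = 0.9774.

T = 0.977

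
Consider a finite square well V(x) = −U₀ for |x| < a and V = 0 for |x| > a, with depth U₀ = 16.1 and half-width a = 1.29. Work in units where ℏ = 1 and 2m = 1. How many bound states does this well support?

N = 4

Define the well-strength parameter z₀ = (a/ℏ)√(2mU₀) = 1.29 × √(2·0.5·16.1) = 5.176.
The even/odd transcendental equations gain one root per π/2 in z₀, giving N = 1 + ⌊2z₀/π⌋ = 1 + ⌊3.295⌋ = 4.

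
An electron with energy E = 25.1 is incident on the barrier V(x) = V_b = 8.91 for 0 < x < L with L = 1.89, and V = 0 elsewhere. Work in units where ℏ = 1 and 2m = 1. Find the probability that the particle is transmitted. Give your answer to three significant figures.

E > V_b: inside the barrier k₂ = √(2m(E − V_b))/ℏ = 4.024, k₂L = 7.605.
Matching at both interfaces gives T⁻¹ = 1 + V_b² sin²(k₂L) / [4E(E − V_b)] = 1.046, hence T = 0.956.

T = 0.956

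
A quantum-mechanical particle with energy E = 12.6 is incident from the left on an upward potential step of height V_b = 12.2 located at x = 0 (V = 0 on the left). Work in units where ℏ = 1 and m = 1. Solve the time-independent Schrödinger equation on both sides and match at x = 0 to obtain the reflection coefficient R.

The wavenumbers are k₁ = √(2mE)/ℏ = 5.020 on the left and k₂ = √(2m(E − V_b))/ℏ = 0.8944 on the right.
Matching ψ and ψ′ at x = 0 gives r = (k₁ − k₂)/(k₁ + k₂), so R = r² = 0.4866 and T = 1 − R = 0.5134.

R = 0.487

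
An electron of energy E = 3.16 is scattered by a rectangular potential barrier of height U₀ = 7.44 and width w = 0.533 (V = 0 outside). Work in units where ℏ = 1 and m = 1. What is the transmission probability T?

E < U₀: inside the barrier ψ ∝ e^{±κx} with κ = √(2m(U₀ − E))/ℏ = 2.926.
κw = 1.559, sinh(κw) = 2.273.
The exact tunnelling result is T⁻¹ = 1 + U₀² sinh²(κw) / [4E(U₀ − E)] = 6.286, so T = 0.159.

T = 0.159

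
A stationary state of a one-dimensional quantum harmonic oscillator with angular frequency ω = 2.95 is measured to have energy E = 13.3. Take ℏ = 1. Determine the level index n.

E_n = ℏω(n + ½) ⇒ n = E/(ℏω) − ½ = 13.3/2.95 − 0.5 = 4.008 → n = 4.

n = 4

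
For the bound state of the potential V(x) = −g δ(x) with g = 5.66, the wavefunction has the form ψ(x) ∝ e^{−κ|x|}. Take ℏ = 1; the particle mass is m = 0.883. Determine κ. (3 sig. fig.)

Integrate −(ℏ²/2m)ψ'' − gδ(x)ψ = Eψ from −ε to +ε: the ψ'' term gives ψ'(0⁺) − ψ'(0⁻) and the δ term gives −(2mg/ℏ²)ψ(0).
With ψ ∝ e^{−κ|x|} this yields −2κ = −2mg/ℏ², so κ = mg/ℏ² = 4.998.

κ = 5.00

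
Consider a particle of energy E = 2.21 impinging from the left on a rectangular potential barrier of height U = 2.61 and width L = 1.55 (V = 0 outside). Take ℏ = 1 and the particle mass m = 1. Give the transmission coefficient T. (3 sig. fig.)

T = 0.129

Since E < U the interior solution is evanescent with decay constant κ = √(2m(U − E))/ℏ = 0.8944.
κL = 1.386, sinh(κL) = 1.875.
The exact tunnelling result is T⁻¹ = 1 + U² sinh²(κL) / [4E(U − E)] = 7.774, so T = 0.129.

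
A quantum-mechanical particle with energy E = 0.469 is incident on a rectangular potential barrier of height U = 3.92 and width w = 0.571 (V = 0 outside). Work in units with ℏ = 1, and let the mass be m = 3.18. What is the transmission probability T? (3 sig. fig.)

E < U: inside the barrier ψ ∝ e^{±κx} with κ = √(2m(U − E))/ℏ = 4.685.
κw = 2.675, sinh(κw) = 7.222.
The exact tunnelling result is T⁻¹ = 1 + U² sinh²(κw) / [4E(U − E)] = 124.8, so T = 0.00801.

T = 0.00801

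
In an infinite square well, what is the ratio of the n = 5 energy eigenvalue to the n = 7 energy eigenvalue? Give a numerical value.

0.510204

E_n = n²π²ℏ²/(2mL²) so the ratio is n₂²/n₁² = 25/49 = 0.510204.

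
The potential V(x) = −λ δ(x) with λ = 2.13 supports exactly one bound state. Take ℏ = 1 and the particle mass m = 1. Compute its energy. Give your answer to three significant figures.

E = -2.27

For x ≠ 0 the bound state is ψ ∝ e^{−κ|x|}; integrating the TISE across the delta gives the cusp condition 2κ = 2mλ/ℏ², so κ = 2.130.
Then E = −ℏ²κ²/(2m) = −mλ²/(2ℏ²) = -2.268.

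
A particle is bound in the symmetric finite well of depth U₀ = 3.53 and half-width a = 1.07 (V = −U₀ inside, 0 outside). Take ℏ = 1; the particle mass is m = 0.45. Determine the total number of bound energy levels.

Define the well-strength parameter z₀ = (a/ℏ)√(2mU₀) = 1.07 × √(2·0.45·3.53) = 1.907.
A new bound state (alternating even/odd) appears each time z₀ passes a multiple of π/2, so N = ⌊2z₀/π⌋ + 1 = ⌊1.214⌋ + 1 = 2.

N = 2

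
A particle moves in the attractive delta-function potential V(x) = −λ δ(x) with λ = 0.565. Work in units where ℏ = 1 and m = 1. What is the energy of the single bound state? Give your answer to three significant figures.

E = -0.160

The bound state is ψ(x) = √κ e^{−κ|x|}. The derivative jump ψ'(0⁺) − ψ'(0⁻) = −(2mλ/ℏ²)ψ(0) fixes κ = mλ/ℏ² = 0.5650.
Then E = −ℏ²κ²/(2m) = −mλ²/(2ℏ²) = -0.1596.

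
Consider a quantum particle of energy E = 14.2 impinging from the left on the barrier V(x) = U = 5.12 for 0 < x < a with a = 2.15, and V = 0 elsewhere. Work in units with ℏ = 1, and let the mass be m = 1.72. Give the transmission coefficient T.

T = 0.986

Above the barrier the interior wavenumber is k₂ = √(2m(E − U))/ℏ = 5.589, giving phase k₂a = 12.02.
Matching at both interfaces gives T⁻¹ = 1 + U² sin²(k₂a) / [4E(E − U)] = 1.014, hence T = 0.986.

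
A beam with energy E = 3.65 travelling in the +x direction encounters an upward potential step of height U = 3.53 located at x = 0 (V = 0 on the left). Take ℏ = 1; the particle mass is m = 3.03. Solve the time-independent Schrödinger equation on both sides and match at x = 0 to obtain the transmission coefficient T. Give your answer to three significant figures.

On each side the TISE gives plane waves with k = √(2m(E − V))/ℏ: k₁ = √(2·3.03·3.65) = 4.703, k₂ = √(2·3.03·0.12) = 0.8528.
Continuity of ψ and ψ′ at the step yields the reflection amplitude r = (k₁ − k₂)/(k₁ + k₂) = 0.6930; thus R = |r|² = 0.4803, T = 0.5197.

T = 0.520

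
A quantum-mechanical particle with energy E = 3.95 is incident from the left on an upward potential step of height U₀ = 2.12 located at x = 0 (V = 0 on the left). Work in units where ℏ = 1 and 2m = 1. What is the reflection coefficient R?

R = 0.0361

The wavenumbers are k₁ = √(2mE)/ℏ = 1.987 on the left and k₂ = √(2m(E − U₀))/ℏ = 1.353 on the right.
Matching ψ and ψ′ at x = 0 gives r = (k₁ − k₂)/(k₁ + k₂), so R = r² = 0.03610 and T = 1 − R = 0.9639.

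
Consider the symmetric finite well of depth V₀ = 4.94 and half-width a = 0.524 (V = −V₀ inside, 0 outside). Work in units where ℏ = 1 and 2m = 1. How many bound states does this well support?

N = 1

The dimensionless depth is z₀ = a√(2mV₀)/ℏ = 0.524 × √(4.940) = 1.165.
The even/odd transcendental equations gain one root per π/2 in z₀, giving N = 1 + ⌊2z₀/π⌋ = 1 + ⌊0.7414⌋ = 1.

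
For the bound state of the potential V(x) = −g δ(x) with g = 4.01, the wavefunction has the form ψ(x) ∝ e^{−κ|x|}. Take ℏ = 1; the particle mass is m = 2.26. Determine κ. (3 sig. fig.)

κ = 9.06

Integrating the TISE across x = 0 gives the cusp condition ψ'(0⁺) − ψ'(0⁻) = −(2mg/ℏ²)ψ(0).
With ψ ∝ e^{−κ|x|} this yields −2κ = −2mg/ℏ², so κ = mg/ℏ² = 9.063.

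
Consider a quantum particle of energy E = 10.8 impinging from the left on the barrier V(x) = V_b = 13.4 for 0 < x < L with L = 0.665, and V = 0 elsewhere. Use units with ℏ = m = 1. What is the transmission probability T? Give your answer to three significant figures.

T = 0.117

E < V_b: inside the barrier ψ ∝ e^{±κx} with κ = √(2m(V_b − E))/ℏ = 2.280.
κL = 1.516, sinh(κL) = 2.168.
The exact tunnelling result is T⁻¹ = 1 + V_b² sinh²(κL) / [4E(V_b − E)] = 8.516, so T = 0.117.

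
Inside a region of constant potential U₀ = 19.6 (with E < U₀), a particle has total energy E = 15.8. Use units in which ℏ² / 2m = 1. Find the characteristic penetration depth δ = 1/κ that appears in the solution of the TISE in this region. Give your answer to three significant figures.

Since E < U₀ the TISE in this region is ψ'' = κ²ψ with κ = √(2m(U₀ − E))/ℏ.
κ = √(2 × 0.5 × 3.8) = 1.949. The penetration depth is δ = 1/κ = 0.513.

δ = 0.513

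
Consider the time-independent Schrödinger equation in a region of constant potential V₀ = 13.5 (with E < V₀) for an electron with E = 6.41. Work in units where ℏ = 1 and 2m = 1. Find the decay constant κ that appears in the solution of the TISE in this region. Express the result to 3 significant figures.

κ = 2.66

Since E < V₀ the TISE in this region is ψ'' = κ²ψ with κ = √(2m(V₀ − E))/ℏ.
κ = √(2 × 0.5 × 7.09) = 2.663.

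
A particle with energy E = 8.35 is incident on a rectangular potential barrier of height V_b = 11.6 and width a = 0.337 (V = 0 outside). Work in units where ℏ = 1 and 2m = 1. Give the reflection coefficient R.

E < V_b: inside the barrier ψ ∝ e^{±κx} with κ = √(2m(V_b − E))/ℏ = 1.803.
κa = 0.6075, sinh(κa) = 0.6456.
The exact tunnelling result is T⁻¹ = 1 + V_b² sinh²(κa) / [4E(V_b − E)] = 1.517, so T = 0.659.
R = 1 − T = 0.341.

R = 0.341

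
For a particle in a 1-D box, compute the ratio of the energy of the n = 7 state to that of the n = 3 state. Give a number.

5.44444

E_n = n²π²ℏ²/(2mL²) so the ratio is n₂²/n₁² = 49/9 = 5.44444.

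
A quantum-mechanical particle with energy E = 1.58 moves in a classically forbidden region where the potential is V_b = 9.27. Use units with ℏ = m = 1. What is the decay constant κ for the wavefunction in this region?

Since E < V_b the TISE in this region is ψ'' = κ²ψ with κ = √(2m(V_b − E))/ℏ.
κ = √(2 × 1 × 7.69) = 3.922.

κ = 3.92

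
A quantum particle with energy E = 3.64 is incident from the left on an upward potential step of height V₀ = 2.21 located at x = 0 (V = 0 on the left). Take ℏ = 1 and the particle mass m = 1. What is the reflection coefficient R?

The wavenumbers are k₁ = √(2mE)/ℏ = 2.698 on the left and k₂ = √(2m(E − V₀))/ℏ = 1.691 on the right.
Continuity of ψ and ψ′ at the step yields the reflection amplitude r = (k₁ − k₂)/(k₁ + k₂) = 0.2294; thus R = |r|² = 0.05263, T = 0.9474.

R = 0.0526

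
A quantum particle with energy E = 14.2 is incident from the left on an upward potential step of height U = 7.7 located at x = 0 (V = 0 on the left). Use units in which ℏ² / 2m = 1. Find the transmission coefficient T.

T = 0.963

On each side the TISE gives plane waves with k = √(2m(E − V))/ℏ: k₁ = √(2·½·14.2) = 3.768, k₂ = √(2·½·6.5) = 2.550.
Continuity of ψ and ψ′ at the step yields the reflection amplitude r = (k₁ − k₂)/(k₁ + k₂) = 0.1929; thus R = |r|² = 0.03722, T = 0.9628.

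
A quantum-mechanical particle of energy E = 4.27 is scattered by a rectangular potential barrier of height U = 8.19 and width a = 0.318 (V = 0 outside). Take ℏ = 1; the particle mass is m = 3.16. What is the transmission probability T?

T = 0.155

E < U: inside the barrier ψ ∝ e^{±κx} with κ = √(2m(U − E))/ℏ = 4.977.
κa = 1.583, sinh(κa) = 2.332.
Matching ψ, ψ′ at both faces gives T = [1 + U² sinh²(κa) / (4E(U − E))]⁻¹ = 1/6.446 = 0.155.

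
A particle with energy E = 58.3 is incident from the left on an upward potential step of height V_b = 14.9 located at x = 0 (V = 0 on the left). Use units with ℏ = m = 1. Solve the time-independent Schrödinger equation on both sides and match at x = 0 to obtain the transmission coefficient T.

The wavenumbers are k₁ = √(2mE)/ℏ = 10.80 on the left and k₂ = √(2m(E − V_b))/ℏ = 9.317 on the right.
Continuity of ψ and ψ′ at the step yields the reflection amplitude r = (k₁ − k₂)/(k₁ + k₂) = 0.07365; thus R = |r|² = 0.005425, T = 0.9946.

T = 0.995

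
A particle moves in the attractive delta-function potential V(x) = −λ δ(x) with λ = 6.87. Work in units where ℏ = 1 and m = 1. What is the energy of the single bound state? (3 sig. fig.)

E = -23.6

For x ≠ 0 the bound state is ψ ∝ e^{−κ|x|}; integrating the TISE across the delta gives the cusp condition 2κ = 2mλ/ℏ², so κ = 6.870.
Then E = −ℏ²κ²/(2m) = −mλ²/(2ℏ²) = -23.60.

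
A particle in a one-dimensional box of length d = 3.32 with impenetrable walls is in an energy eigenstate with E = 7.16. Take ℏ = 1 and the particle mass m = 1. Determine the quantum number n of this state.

n = 4

From E_n = n²π²ℏ²/(2md²) invert to n = √(2md²E)/(πℏ).
n = (3.32/π) × √(2 × 1 × 7.16) = 3.999 → n = 4.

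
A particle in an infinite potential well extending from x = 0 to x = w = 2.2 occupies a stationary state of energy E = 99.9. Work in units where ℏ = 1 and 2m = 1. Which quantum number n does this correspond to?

From E_n = n²π²ℏ²/(2mw²) invert to n = √(2mw²E)/(πℏ).
n = (2.2/π) × √(2 × 0.5 × 99.9) = 6.999 → n = 7.

n = 7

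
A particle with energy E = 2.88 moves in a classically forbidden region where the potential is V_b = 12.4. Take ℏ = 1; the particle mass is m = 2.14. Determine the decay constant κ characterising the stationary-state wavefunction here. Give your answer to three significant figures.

Since E < V_b the TISE in this region is ψ'' = κ²ψ with κ = √(2m(V_b − E))/ℏ.
κ = √(2 × 2.14 × 9.52) = 6.383.

κ = 6.38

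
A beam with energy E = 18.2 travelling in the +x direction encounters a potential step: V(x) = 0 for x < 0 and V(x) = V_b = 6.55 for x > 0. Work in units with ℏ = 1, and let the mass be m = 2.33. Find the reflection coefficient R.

R = 0.0123

The wavenumbers are k₁ = √(2mE)/ℏ = 9.209 on the left and k₂ = √(2m(E − V_b))/ℏ = 7.368 on the right.
Continuity of ψ and ψ′ at the step yields the reflection amplitude r = (k₁ − k₂)/(k₁ + k₂) = 0.1111; thus R = |r|² = 0.01234, T = 0.9877.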